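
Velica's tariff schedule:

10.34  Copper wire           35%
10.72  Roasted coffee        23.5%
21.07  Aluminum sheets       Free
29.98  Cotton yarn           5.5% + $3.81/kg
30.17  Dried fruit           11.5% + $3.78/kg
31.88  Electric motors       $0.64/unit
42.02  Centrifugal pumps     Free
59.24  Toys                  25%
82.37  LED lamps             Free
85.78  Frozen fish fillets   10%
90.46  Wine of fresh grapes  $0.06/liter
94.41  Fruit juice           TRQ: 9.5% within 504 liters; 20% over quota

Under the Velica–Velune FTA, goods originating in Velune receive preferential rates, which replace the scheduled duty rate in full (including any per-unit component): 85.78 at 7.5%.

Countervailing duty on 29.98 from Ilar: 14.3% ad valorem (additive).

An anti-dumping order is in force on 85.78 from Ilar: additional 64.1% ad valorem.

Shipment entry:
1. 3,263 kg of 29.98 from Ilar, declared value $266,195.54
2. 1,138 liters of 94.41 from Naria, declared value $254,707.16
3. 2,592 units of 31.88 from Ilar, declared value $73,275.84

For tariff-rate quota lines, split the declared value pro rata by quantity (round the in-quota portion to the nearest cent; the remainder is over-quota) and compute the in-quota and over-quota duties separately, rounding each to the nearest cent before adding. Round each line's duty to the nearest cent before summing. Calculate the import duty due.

Line 1 (29.98, Ilar, 3,263 kg, $266,195.54):
Base rate for 29.98 is 5.5% + $3.81/kg.
Additional duty on 29.98 from Ilar: +14.3%. Applied ad valorem rate: 5.5% + 14.3% = 19.8%.
Duty = $266,195.54 × 19.8% + 3,263 × $3.81 = $65,138.75.
Line 2 (94.41, Naria, 1,138 liters, $254,707.16):
Code 94.41 is under a tariff-rate quota (threshold 504 liters). In-quota: 504 liters at 9.5%; over-quota: 634 liters at 20%.
Pro-rata value split: in-quota = $254,707.16 × 504/1,138 = $112,805.28; over-quota = $254,707.16 − $112,805.28 = $141,901.88.
In-quota duty = $112,805.28 × 9.5% = $10,716.50. Over-quota duty = $141,901.88 × 20% = $28,380.38.
Line duty = $10,716.50 + $28,380.38 = $39,096.88.
Line 3 (31.88, Ilar, 2,592 units, $73,275.84):
Base rate for 31.88 is $0.64/unit.
Duty = 2,592 × $0.64 = $1,658.88.
Total = $65,138.75 + $39,096.88 + $1,658.88 = $105,894.51.

$105,894.51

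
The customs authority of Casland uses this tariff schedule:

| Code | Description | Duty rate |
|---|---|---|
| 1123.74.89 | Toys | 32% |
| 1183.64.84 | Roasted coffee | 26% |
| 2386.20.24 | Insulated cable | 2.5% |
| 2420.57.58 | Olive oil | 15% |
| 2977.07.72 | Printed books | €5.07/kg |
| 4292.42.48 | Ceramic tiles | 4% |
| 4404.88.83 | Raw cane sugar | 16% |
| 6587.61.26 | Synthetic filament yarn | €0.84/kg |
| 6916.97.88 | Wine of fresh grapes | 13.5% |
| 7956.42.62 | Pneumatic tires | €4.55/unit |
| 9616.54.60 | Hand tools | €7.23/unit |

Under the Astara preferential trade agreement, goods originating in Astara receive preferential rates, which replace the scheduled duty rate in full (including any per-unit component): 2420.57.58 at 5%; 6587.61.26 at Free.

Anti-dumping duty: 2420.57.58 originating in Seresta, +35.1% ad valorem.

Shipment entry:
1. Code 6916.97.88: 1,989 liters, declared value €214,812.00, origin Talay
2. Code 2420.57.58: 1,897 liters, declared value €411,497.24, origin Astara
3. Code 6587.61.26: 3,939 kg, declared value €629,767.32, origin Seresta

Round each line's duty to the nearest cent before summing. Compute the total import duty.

€52,883.24

Line 1 (6916.97.88, Talay, 1,989 liters, €214,812.00):
Base rate for 6916.97.88 is 13.5%.
Duty = €214,812.00 × 13.5% = €28,999.62.
Line 2 (2420.57.58, Astara, 1,897 liters, €411,497.24):
Base rate for 2420.57.58 is 15%.
Origin Astara qualifies under the Casland–Astara agreement and 2420.57.58 is covered: preferential rate 5% applies instead.
The additional-duty order on 2420.57.58 targets Seresta, not Astara; it does not apply.
Duty = €411,497.24 × 5% = €20,574.86.
Line 3 (6587.61.26, Seresta, 3,939 kg, €629,767.32):
Base rate for 6587.61.26 is €0.84/kg.
6587.61.26 has an FTA preferential rate, but origin Seresta is not Astara; base rate stands.
Duty = 3,939 × €0.84 = €3,308.76.
Total = €28,999.62 + €20,574.86 + €3,308.76 = €52,883.24.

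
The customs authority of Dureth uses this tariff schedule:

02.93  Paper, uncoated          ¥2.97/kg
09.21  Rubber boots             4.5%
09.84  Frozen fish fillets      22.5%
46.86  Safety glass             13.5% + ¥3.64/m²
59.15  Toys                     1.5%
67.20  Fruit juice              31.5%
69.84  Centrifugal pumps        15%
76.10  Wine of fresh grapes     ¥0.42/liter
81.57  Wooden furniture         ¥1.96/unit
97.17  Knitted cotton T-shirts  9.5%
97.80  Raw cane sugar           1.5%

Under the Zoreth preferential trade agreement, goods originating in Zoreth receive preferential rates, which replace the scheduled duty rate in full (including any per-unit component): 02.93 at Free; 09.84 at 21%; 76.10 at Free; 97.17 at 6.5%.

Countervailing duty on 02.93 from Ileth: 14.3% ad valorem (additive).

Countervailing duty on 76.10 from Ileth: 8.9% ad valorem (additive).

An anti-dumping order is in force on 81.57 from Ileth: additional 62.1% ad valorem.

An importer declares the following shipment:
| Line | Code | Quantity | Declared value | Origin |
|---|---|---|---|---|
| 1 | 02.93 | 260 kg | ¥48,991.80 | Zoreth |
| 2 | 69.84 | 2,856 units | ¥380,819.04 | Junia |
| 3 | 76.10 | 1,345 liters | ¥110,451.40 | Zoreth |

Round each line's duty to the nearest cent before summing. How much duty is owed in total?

¥57,122.86

Line 1 (02.93, Zoreth, 260 kg, ¥48,991.80):
Base rate for 02.93 is ¥2.97/kg.
Origin Zoreth qualifies under the Dureth–Zoreth agreement and 02.93 is covered: preferential rate Free applies instead.
The additional-duty order on 02.93 targets Ileth, not Zoreth; it does not apply.
Duty = ¥48,991.80 × 0% = ¥0.00.
Line 2 (69.84, Junia, 2,856 units, ¥380,819.04):
Base rate for 69.84 is 15%.
Duty = ¥380,819.04 × 15% = ¥57,122.86.
Line 3 (76.10, Zoreth, 1,345 liters, ¥110,451.40):
Base rate for 76.10 is ¥0.42/liter.
Origin Zoreth qualifies under the Dureth–Zoreth agreement and 76.10 is covered: preferential rate Free applies instead.
The additional-duty order on 76.10 targets Ileth, not Zoreth; it does not apply.
Duty = ¥110,451.40 × 0% = ¥0.00.
Total = ¥0.00 + ¥57,122.86 + ¥0.00 = ¥57,122.86.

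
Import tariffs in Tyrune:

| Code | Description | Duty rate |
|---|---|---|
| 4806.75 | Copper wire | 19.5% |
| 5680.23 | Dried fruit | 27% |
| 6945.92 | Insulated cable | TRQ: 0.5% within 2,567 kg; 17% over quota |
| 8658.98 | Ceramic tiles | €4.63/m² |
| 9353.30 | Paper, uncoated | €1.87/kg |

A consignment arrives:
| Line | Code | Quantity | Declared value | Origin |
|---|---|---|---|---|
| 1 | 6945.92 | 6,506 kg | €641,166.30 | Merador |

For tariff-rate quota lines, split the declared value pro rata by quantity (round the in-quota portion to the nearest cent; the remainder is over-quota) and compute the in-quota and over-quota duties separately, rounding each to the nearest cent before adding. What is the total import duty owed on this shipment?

€67,256.93

Line 1 (6945.92, Merador, 6,506 kg, €641,166.30):
Code 6945.92 is under a tariff-rate quota (threshold 2,567 kg). In-quota: 2,567 kg at 0.5%; over-quota: 3,939 kg at 17%.
Pro-rata value split: in-quota = €641,166.30 × 2,567/6,506 = €252,977.85; over-quota = €641,166.30 − €252,977.85 = €388,188.45.
In-quota duty = €252,977.85 × 0.5% = €1,264.89. Over-quota duty = €388,188.45 × 17% = €65,992.04.
Line duty = €1,264.89 + €65,992.04 = €67,256.93.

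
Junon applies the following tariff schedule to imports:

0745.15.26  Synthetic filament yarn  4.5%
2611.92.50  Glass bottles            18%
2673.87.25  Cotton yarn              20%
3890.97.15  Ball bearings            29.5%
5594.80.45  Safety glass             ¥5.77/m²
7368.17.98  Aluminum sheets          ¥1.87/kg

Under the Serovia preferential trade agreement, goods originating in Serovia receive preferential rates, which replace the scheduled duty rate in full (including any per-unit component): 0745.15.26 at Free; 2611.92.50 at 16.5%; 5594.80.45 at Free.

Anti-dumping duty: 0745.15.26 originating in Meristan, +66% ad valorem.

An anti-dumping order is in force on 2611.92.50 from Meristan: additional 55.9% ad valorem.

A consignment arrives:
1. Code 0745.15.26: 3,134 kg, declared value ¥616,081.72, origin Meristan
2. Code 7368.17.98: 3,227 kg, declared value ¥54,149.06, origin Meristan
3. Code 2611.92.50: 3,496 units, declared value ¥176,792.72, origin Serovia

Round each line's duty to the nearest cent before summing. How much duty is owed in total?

¥469,542.90

Line 1 (0745.15.26, Meristan, 3,134 kg, ¥616,081.72):
Base rate for 0745.15.26 is 4.5%.
0745.15.26 has an FTA preferential rate, but origin Meristan is not Serovia; base rate stands.
Additional duty on 0745.15.26 from Meristan: +66%. Applied ad valorem rate: 4.5% + 66% = 70.5%.
Duty = ¥616,081.72 × 70.5% = ¥434,337.61.
Line 2 (7368.17.98, Meristan, 3,227 kg, ¥54,149.06):
Base rate for 7368.17.98 is ¥1.87/kg.
Duty = 3,227 × ¥1.87 = ¥6,034.49.
Line 3 (2611.92.50, Serovia, 3,496 units, ¥176,792.72):
Base rate for 2611.92.50 is 18%.
Origin Serovia qualifies under the Junon–Serovia agreement and 2611.92.50 is covered: preferential rate 16.5% applies instead.
The additional-duty order on 2611.92.50 targets Meristan, not Serovia; it does not apply.
Duty = ¥176,792.72 × 16.5% = ¥29,170.80.
Total = ¥434,337.61 + ¥6,034.49 + ¥29,170.80 = ¥469,542.90.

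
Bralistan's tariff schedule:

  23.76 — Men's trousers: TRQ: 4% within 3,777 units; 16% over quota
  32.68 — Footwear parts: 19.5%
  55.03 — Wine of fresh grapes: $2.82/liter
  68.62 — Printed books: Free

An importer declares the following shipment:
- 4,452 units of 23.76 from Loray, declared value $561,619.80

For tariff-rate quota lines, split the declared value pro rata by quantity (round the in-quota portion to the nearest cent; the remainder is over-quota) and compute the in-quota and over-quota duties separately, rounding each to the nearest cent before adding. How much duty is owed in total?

Line 1 (23.76, Loray, 4,452 units, $561,619.80):
Code 23.76 is under a tariff-rate quota (threshold 3,777 units). In-quota: 3,777 units at 4%; over-quota: 675 units at 16%.
Pro-rata value split: in-quota = $561,619.80 × 3,777/4,452 = $476,468.55; over-quota = $561,619.80 − $476,468.55 = $85,151.25.
In-quota duty = $476,468.55 × 4% = $19,058.74. Over-quota duty = $85,151.25 × 16% = $13,624.20.
Line duty = $19,058.74 + $13,624.20 = $32,682.94.

$32,682.94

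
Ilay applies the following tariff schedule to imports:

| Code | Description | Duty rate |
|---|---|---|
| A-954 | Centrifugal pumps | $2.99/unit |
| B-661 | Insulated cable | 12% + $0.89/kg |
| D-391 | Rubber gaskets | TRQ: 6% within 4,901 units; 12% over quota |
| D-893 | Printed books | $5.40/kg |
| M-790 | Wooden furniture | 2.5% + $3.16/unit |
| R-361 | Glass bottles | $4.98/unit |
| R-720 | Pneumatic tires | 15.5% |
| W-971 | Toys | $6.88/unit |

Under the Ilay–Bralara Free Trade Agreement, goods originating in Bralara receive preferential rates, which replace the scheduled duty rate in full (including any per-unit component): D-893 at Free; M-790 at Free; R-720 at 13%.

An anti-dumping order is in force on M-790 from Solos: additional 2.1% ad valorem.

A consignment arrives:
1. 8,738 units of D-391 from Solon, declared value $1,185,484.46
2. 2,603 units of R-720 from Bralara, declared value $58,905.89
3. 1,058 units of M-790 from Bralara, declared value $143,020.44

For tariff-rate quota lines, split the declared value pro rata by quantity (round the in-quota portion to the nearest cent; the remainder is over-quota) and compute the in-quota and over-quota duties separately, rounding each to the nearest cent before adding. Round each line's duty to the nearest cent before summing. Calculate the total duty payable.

Line 1 (D-391, Solon, 8,738 units, $1,185,484.46):
Code D-391 is under a tariff-rate quota (threshold 4,901 units). In-quota: 4,901 units at 6%; over-quota: 3,837 units at 12%.
Pro-rata value split: in-quota = $1,185,484.46 × 4,901/8,738 = $664,918.67; over-quota = $1,185,484.46 − $664,918.67 = $520,565.79.
In-quota duty = $664,918.67 × 6% = $39,895.12. Over-quota duty = $520,565.79 × 12% = $62,467.89.
Line duty = $39,895.12 + $62,467.89 = $102,363.01.
Line 2 (R-720, Bralara, 2,603 units, $58,905.89):
Base rate for R-720 is 15.5%.
Origin Bralara qualifies under the Ilay–Bralara agreement and R-720 is covered: preferential rate 13% applies instead.
Duty = $58,905.89 × 13% = $7,657.77.
Line 3 (M-790, Bralara, 1,058 units, $143,020.44):
Base rate for M-790 is 2.5% + $3.16/unit.
Origin Bralara qualifies under the Ilay–Bralara agreement and M-790 is covered: preferential rate Free applies instead.
The additional-duty order on M-790 targets Solos, not Bralara; it does not apply.
Duty = $143,020.44 × 0% = $0.00.
Total = $102,363.01 + $7,657.77 + $0.00 = $110,020.78.

$110,020.78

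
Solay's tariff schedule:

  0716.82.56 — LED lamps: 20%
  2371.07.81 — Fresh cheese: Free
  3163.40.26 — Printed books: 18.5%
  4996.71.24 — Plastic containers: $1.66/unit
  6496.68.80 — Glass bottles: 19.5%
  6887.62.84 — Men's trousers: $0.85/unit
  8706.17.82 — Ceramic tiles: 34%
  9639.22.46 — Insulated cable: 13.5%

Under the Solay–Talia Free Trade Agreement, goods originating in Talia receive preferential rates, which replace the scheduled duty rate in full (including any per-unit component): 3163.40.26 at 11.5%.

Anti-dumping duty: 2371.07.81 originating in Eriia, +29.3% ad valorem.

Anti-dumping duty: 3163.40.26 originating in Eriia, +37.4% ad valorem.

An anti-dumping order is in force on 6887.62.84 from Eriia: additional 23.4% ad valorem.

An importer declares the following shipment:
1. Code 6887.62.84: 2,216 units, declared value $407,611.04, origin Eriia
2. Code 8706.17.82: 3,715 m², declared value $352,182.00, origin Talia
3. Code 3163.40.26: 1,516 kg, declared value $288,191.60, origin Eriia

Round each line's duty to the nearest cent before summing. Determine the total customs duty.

Line 1 (6887.62.84, Eriia, 2,216 units, $407,611.04):
Base rate for 6887.62.84 is $0.85/unit.
Additional duty on 6887.62.84 from Eriia: +23.4% ad valorem. Applied ad valorem rate = 23.4%.
Duty = $407,611.04 × 23.4% + 2,216 × $0.85 = $97,264.58.
Line 2 (8706.17.82, Talia, 3,715 m², $352,182.00):
Base rate for 8706.17.82 is 34%.
Origin Talia is the FTA partner but 8706.17.82 is not on the preference list; base rate stands.
Duty = $352,182.00 × 34% = $119,741.88.
Line 3 (3163.40.26, Eriia, 1,516 kg, $288,191.60):
Base rate for 3163.40.26 is 18.5%.
3163.40.26 has an FTA preferential rate, but origin Eriia is not Talia; base rate stands.
Additional duty on 3163.40.26 from Eriia: +37.4%. Applied ad valorem rate: 18.5% + 37.4% = 55.9%.
Duty = $288,191.60 × 55.9% = $161,099.10.
Total = $97,264.58 + $119,741.88 + $161,099.10 = $378,105.56.

$378,105.56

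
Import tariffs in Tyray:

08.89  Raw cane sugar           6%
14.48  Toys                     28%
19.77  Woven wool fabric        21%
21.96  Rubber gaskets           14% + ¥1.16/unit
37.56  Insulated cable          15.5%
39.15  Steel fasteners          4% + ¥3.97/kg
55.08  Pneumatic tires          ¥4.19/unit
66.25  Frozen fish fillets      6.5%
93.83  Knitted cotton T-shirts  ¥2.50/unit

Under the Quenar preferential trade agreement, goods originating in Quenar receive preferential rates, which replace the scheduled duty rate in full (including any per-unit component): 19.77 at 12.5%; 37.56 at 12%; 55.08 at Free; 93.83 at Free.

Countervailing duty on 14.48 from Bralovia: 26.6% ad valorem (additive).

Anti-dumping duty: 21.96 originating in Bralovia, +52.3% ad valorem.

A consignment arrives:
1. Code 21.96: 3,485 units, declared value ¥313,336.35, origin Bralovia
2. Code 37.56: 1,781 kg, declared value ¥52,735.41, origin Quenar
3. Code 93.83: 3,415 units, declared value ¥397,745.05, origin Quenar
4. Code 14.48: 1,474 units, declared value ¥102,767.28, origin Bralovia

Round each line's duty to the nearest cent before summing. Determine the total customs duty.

¥274,223.78

Line 1 (21.96, Bralovia, 3,485 units, ¥313,336.35):
Base rate for 21.96 is 14% + ¥1.16/unit.
Additional duty on 21.96 from Bralovia: +52.3%. Applied ad valorem rate: 14% + 52.3% = 66.3%.
Duty = ¥313,336.35 × 66.3% + 3,485 × ¥1.16 = ¥211,784.60.
Line 2 (37.56, Quenar, 1,781 kg, ¥52,735.41):
Base rate for 37.56 is 15.5%.
Origin Quenar qualifies under the Tyray–Quenar agreement and 37.56 is covered: preferential rate 12% applies instead.
Duty = ¥52,735.41 × 12% = ¥6,328.25.
Line 3 (93.83, Quenar, 3,415 units, ¥397,745.05):
Base rate for 93.83 is ¥2.50/unit.
Origin Quenar qualifies under the Tyray–Quenar agreement and 93.83 is covered: preferential rate Free applies instead.
Duty = ¥397,745.05 × 0% = ¥0.00.
Line 4 (14.48, Bralovia, 1,474 units, ¥102,767.28):
Base rate for 14.48 is 28%.
Additional duty on 14.48 from Bralovia: +26.6%. Applied ad valorem rate: 28% + 26.6% = 54.6%.
Duty = ¥102,767.28 × 54.6% = ¥56,110.93.
Total = ¥211,784.60 + ¥6,328.25 + ¥0.00 + ¥56,110.93 = ¥274,223.78.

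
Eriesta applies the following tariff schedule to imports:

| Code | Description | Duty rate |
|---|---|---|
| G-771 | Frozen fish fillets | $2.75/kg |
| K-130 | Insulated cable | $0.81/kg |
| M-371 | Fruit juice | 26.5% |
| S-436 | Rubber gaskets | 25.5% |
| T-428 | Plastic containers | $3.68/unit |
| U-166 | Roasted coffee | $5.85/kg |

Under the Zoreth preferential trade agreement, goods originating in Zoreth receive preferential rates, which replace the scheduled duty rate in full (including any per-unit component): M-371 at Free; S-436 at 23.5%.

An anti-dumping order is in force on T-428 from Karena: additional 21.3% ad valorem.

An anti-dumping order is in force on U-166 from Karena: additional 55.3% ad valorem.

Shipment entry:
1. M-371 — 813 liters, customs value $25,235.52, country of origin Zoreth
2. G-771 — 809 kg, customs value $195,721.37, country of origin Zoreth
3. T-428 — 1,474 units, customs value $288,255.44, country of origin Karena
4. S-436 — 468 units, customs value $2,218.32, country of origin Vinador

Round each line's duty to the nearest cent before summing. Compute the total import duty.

$69,613.15

Line 1 (M-371, Zoreth, 813 liters, $25,235.52):
Base rate for M-371 is 26.5%.
Origin Zoreth qualifies under the Eriesta–Zoreth agreement and M-371 is covered: preferential rate Free applies instead.
Duty = $25,235.52 × 0% = $0.00.
Line 2 (G-771, Zoreth, 809 kg, $195,721.37):
Base rate for G-771 is $2.75/kg.
Origin Zoreth is the FTA partner but G-771 is not on the preference list; base rate stands.
Duty = 809 × $2.75 = $2,224.75.
Line 3 (T-428, Karena, 1,474 units, $288,255.44):
Base rate for T-428 is $3.68/unit.
Additional duty on T-428 from Karena: +21.3% ad valorem. Applied ad valorem rate = 21.3%.
Duty = $288,255.44 × 21.3% + 1,474 × $3.68 = $66,822.73.
Line 4 (S-436, Vinador, 468 units, $2,218.32):
Base rate for S-436 is 25.5%.
S-436 has an FTA preferential rate, but origin Vinador is not Zoreth; base rate stands.
Duty = $2,218.32 × 25.5% = $565.67.
Total = $0.00 + $2,224.75 + $66,822.73 + $565.67 = $69,613.15.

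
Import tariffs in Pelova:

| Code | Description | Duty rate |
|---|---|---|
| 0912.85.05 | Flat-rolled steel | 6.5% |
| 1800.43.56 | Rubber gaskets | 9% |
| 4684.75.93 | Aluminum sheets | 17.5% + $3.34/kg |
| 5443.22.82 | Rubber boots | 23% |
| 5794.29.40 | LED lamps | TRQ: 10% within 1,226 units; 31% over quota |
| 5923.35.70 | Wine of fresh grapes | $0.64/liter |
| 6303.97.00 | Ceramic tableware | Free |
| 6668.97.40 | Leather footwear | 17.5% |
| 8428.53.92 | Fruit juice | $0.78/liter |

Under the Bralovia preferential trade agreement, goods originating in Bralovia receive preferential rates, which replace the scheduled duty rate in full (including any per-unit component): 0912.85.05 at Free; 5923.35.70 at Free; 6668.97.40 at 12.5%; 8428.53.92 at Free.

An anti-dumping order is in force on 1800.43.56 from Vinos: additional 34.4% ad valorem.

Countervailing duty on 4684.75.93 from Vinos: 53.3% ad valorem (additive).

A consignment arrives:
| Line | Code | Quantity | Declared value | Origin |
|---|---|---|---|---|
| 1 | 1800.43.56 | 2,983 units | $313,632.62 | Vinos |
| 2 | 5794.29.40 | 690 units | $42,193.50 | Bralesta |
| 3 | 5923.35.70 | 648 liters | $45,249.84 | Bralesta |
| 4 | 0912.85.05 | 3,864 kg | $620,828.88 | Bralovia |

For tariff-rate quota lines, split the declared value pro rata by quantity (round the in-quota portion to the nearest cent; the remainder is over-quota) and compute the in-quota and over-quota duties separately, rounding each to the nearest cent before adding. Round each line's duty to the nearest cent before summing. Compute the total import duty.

Line 1 (1800.43.56, Vinos, 2,983 units, $313,632.62):
Base rate for 1800.43.56 is 9%.
Additional duty on 1800.43.56 from Vinos: +34.4%. Applied ad valorem rate: 9% + 34.4% = 43.4%.
Duty = $313,632.62 × 43.4% = $136,116.56.
Line 2 (5794.29.40, Bralesta, 690 units, $42,193.50):
Code 5794.29.40 is under a tariff-rate quota (threshold 1,226 units). Quantity 690 units is within the quota, so the in-quota rate 10% applies to the full value.
Duty = $42,193.50 × 10% = $4,219.35.
Line 3 (5923.35.70, Bralesta, 648 liters, $45,249.84):
Base rate for 5923.35.70 is $0.64/liter.
5923.35.70 has an FTA preferential rate, but origin Bralesta is not Bralovia; base rate stands.
Duty = 648 × $0.64 = $414.72.
Line 4 (0912.85.05, Bralovia, 3,864 kg, $620,828.88):
Base rate for 0912.85.05 is 6.5%.
Origin Bralovia qualifies under the Pelova–Bralovia agreement and 0912.85.05 is covered: preferential rate Free applies instead.
Duty = $620,828.88 × 0% = $0.00.
Total = $136,116.56 + $4,219.35 + $414.72 + $0.00 = $140,750.63.

$140,750.63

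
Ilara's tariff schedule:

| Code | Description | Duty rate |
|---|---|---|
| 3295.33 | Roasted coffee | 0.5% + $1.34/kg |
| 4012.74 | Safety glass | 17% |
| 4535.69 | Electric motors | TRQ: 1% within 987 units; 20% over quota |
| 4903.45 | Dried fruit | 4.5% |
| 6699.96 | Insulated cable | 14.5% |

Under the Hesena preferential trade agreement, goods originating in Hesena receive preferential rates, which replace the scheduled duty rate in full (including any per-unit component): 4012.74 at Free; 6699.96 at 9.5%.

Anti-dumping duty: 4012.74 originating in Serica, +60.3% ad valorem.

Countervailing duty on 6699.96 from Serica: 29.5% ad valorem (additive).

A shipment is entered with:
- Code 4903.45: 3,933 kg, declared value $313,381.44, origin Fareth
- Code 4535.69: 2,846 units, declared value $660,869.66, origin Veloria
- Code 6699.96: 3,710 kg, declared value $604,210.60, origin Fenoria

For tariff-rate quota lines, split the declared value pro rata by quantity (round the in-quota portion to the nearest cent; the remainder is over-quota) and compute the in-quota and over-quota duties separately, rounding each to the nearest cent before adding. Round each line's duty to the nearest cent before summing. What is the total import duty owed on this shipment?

Line 1 (4903.45, Fareth, 3,933 kg, $313,381.44):
Base rate for 4903.45 is 4.5%.
Duty = $313,381.44 × 4.5% = $14,102.16.
Line 2 (4535.69, Veloria, 2,846 units, $660,869.66):
Code 4535.69 is under a tariff-rate quota (threshold 987 units). In-quota: 987 units at 1%; over-quota: 1,859 units at 20%.
Pro-rata value split: in-quota = $660,869.66 × 987/2,846 = $229,191.27; over-quota = $660,869.66 − $229,191.27 = $431,678.39.
In-quota duty = $229,191.27 × 1% = $2,291.91. Over-quota duty = $431,678.39 × 20% = $86,335.68.
Line duty = $2,291.91 + $86,335.68 = $88,627.59.
Line 3 (6699.96, Fenoria, 3,710 kg, $604,210.60):
Base rate for 6699.96 is 14.5%.
6699.96 has an FTA preferential rate, but origin Fenoria is not Hesena; base rate stands.
The additional-duty order on 6699.96 targets Serica, not Fenoria; it does not apply.
Duty = $604,210.60 × 14.5% = $87,610.54.
Total = $14,102.16 + $88,627.59 + $87,610.54 = $190,340.29.

$190,340.29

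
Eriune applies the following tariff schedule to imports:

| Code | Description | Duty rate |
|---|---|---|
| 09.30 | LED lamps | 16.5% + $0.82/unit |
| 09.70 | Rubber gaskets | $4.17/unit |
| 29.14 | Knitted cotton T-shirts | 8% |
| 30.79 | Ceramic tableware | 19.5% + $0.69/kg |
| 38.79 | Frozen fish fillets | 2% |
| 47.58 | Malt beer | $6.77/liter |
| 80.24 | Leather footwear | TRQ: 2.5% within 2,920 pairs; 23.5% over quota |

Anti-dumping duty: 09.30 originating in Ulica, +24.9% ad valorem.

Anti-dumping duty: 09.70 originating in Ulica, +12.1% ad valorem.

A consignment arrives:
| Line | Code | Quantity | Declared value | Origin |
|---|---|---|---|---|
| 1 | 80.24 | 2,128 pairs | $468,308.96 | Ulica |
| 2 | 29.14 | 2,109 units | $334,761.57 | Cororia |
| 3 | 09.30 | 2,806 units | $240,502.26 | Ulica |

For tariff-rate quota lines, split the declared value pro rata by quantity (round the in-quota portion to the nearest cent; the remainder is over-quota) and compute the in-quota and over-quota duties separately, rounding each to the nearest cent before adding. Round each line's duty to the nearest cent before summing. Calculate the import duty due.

$140,357.51

Line 1 (80.24, Ulica, 2,128 pairs, $468,308.96):
Code 80.24 is under a tariff-rate quota (threshold 2,920 pairs). Quantity 2,128 pairs is within the quota, so the in-quota rate 2.5% applies to the full value.
Duty = $468,308.96 × 2.5% = $11,707.72.
Line 2 (29.14, Cororia, 2,109 units, $334,761.57):
Base rate for 29.14 is 8%.
Duty = $334,761.57 × 8% = $26,780.93.
Line 3 (09.30, Ulica, 2,806 units, $240,502.26):
Base rate for 09.30 is 16.5% + $0.82/unit.
Additional duty on 09.30 from Ulica: +24.9%. Applied ad valorem rate: 16.5% + 24.9% = 41.4%.
Duty = $240,502.26 × 41.4% + 2,806 × $0.82 = $101,868.86.
Total = $11,707.72 + $26,780.93 + $101,868.86 = $140,357.51.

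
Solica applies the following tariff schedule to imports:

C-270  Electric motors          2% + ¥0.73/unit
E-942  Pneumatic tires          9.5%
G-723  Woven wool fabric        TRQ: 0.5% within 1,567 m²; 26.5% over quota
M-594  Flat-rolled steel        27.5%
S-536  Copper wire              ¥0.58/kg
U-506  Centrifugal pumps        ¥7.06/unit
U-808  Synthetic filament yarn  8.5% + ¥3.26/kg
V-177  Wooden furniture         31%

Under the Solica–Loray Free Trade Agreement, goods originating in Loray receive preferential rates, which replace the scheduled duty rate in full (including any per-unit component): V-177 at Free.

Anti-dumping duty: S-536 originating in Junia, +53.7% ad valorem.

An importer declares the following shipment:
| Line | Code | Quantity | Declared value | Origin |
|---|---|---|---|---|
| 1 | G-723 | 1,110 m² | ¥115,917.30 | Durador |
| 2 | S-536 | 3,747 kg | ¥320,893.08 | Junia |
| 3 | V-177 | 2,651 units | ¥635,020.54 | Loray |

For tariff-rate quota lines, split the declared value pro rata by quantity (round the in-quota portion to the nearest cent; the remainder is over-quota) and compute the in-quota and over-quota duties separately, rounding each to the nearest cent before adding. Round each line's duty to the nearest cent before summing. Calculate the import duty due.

¥175,072.43

Line 1 (G-723, Durador, 1,110 m², ¥115,917.30):
Code G-723 is under a tariff-rate quota (threshold 1,567 m²). Quantity 1,110 m² is within the quota, so the in-quota rate 0.5% applies to the full value.
Duty = ¥115,917.30 × 0.5% = ¥579.59.
Line 2 (S-536, Junia, 3,747 kg, ¥320,893.08):
Base rate for S-536 is ¥0.58/kg.
Additional duty on S-536 from Junia: +53.7% ad valorem. Applied ad valorem rate = 53.7%.
Duty = ¥320,893.08 × 53.7% + 3,747 × ¥0.58 = ¥174,492.84.
Line 3 (V-177, Loray, 2,651 units, ¥635,020.54):
Base rate for V-177 is 31%.
Origin Loray qualifies under the Solica–Loray agreement and V-177 is covered: preferential rate Free applies instead.
Duty = ¥635,020.54 × 0% = ¥0.00.
Total = ¥579.59 + ¥174,492.84 + ¥0.00 = ¥175,072.43.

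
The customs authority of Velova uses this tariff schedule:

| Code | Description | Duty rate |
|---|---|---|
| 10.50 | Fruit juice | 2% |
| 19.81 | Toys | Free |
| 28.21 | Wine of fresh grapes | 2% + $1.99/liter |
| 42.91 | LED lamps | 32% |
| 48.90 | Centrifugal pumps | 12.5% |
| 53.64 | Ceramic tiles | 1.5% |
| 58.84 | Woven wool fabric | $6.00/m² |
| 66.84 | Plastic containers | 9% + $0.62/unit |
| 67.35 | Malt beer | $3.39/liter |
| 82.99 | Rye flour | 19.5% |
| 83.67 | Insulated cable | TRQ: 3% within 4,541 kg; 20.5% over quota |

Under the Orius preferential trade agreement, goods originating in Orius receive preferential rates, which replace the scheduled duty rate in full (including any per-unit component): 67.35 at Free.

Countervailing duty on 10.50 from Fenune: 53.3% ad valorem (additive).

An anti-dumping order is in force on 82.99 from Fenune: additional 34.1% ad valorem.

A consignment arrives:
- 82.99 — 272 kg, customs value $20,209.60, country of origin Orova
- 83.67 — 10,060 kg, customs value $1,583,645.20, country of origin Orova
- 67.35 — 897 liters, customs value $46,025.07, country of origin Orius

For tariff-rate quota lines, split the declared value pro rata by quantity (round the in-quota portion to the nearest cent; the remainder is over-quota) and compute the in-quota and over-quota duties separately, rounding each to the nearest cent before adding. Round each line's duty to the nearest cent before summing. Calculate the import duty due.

Line 1 (82.99, Orova, 272 kg, $20,209.60):
Base rate for 82.99 is 19.5%.
The additional-duty order on 82.99 targets Fenune, not Orova; it does not apply.
Duty = $20,209.60 × 19.5% = $3,940.87.
Line 2 (83.67, Orova, 10,060 kg, $1,583,645.20):
Code 83.67 is under a tariff-rate quota (threshold 4,541 kg). In-quota: 4,541 kg at 3%; over-quota: 5,519 kg at 20.5%.
Pro-rata value split: in-quota = $1,583,645.20 × 4,541/10,060 = $714,844.22; over-quota = $1,583,645.20 − $714,844.22 = $868,800.98.
In-quota duty = $714,844.22 × 3% = $21,445.33. Over-quota duty = $868,800.98 × 20.5% = $178,104.20.
Line duty = $21,445.33 + $178,104.20 = $199,549.53.
Line 3 (67.35, Orius, 897 liters, $46,025.07):
Base rate for 67.35 is $3.39/liter.
Origin Orius qualifies under the Velova–Orius agreement and 67.35 is covered: preferential rate Free applies instead.
Duty = $46,025.07 × 0% = $0.00.
Total = $3,940.87 + $199,549.53 + $0.00 = $203,490.40.

$203,490.40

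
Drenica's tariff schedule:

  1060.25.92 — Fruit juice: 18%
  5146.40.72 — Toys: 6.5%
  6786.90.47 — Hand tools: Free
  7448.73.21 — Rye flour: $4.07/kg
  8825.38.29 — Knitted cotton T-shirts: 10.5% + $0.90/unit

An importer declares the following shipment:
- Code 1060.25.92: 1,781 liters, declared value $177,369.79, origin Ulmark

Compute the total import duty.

$31,926.56

Line 1 (1060.25.92, Ulmark, 1,781 liters, $177,369.79):
Base rate for 1060.25.92 is 18%.
Duty = $177,369.79 × 18% = $31,926.56.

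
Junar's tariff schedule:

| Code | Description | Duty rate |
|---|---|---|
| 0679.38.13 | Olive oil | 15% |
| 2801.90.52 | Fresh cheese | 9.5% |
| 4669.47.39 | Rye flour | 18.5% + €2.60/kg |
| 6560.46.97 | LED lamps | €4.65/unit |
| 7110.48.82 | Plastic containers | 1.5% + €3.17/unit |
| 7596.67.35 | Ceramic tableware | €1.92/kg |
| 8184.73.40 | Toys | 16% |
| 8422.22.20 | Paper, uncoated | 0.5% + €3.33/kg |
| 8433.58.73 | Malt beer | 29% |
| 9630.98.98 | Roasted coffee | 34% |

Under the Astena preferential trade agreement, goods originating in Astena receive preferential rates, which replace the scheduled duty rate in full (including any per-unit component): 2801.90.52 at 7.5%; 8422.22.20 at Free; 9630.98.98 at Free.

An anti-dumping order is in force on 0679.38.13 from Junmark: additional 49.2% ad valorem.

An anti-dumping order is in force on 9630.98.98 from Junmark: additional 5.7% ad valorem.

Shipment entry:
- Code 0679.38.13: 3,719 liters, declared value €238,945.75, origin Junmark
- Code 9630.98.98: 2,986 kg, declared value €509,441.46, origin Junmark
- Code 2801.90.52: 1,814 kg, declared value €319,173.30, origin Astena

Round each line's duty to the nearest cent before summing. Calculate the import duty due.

Line 1 (0679.38.13, Junmark, 3,719 liters, €238,945.75):
Base rate for 0679.38.13 is 15%.
Additional duty on 0679.38.13 from Junmark: +49.2%. Applied ad valorem rate: 15% + 49.2% = 64.2%.
Duty = €238,945.75 × 64.2% = €153,403.17.
Line 2 (9630.98.98, Junmark, 2,986 kg, €509,441.46):
Base rate for 9630.98.98 is 34%.
9630.98.98 has an FTA preferential rate, but origin Junmark is not Astena; base rate stands.
Additional duty on 9630.98.98 from Junmark: +5.7%. Applied ad valorem rate: 34% + 5.7% = 39.7%.
Duty = €509,441.46 × 39.7% = €202,248.26.
Line 3 (2801.90.52, Astena, 1,814 kg, €319,173.30):
Base rate for 2801.90.52 is 9.5%.
Origin Astena qualifies under the Junar–Astena agreement and 2801.90.52 is covered: preferential rate 7.5% applies instead.
Duty = €319,173.30 × 7.5% = €23,938.00.
Total = €153,403.17 + €202,248.26 + €23,938.00 = €379,589.43.

€379,589.43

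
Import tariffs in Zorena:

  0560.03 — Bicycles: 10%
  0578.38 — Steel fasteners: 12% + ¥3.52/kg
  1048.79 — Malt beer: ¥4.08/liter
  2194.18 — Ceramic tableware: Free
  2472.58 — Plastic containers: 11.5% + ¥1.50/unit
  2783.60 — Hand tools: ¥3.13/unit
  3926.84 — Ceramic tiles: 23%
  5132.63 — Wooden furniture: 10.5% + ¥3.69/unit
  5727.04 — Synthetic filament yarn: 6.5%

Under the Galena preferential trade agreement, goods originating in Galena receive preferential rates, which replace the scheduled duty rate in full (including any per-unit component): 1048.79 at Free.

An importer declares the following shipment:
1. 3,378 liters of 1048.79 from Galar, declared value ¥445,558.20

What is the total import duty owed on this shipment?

¥13,782.24

Line 1 (1048.79, Galar, 3,378 liters, ¥445,558.20):
Base rate for 1048.79 is ¥4.08/liter.
1048.79 has an FTA preferential rate, but origin Galar is not Galena; base rate stands.
Duty = 3,378 × ¥4.08 = ¥13,782.24.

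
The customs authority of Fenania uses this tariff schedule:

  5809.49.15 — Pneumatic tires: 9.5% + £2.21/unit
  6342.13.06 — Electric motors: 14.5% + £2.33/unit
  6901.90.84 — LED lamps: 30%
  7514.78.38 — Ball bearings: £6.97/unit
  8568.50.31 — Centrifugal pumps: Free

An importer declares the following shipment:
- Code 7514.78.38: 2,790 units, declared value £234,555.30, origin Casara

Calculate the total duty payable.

£19,446.30

Line 1 (7514.78.38, Casara, 2,790 units, £234,555.30):
Base rate for 7514.78.38 is £6.97/unit.
Duty = 2,790 × £6.97 = £19,446.30.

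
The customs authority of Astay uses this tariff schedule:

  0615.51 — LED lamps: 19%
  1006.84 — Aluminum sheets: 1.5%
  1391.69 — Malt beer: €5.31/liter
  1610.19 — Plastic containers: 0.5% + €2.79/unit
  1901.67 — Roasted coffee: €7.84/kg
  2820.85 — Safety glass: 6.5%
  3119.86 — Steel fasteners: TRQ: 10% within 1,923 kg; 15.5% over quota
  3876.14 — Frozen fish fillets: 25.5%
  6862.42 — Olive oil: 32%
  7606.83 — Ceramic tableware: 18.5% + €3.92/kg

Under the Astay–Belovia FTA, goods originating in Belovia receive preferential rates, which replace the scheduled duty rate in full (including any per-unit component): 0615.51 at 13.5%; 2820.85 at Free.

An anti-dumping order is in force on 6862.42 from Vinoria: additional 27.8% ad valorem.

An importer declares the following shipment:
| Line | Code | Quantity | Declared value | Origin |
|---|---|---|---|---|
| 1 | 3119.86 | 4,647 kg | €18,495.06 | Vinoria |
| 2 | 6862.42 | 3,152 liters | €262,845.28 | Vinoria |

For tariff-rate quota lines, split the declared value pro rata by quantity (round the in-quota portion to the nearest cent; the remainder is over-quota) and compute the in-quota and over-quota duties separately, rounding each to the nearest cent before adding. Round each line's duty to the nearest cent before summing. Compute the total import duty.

Line 1 (3119.86, Vinoria, 4,647 kg, €18,495.06):
Code 3119.86 is under a tariff-rate quota (threshold 1,923 kg). In-quota: 1,923 kg at 10%; over-quota: 2,724 kg at 15.5%.
Pro-rata value split: in-quota = €18,495.06 × 1,923/4,647 = €7,653.54; over-quota = €18,495.06 − €7,653.54 = €10,841.52.
In-quota duty = €7,653.54 × 10% = €765.35. Over-quota duty = €10,841.52 × 15.5% = €1,680.44.
Line duty = €765.35 + €1,680.44 = €2,445.79.
Line 2 (6862.42, Vinoria, 3,152 liters, €262,845.28):
Base rate for 6862.42 is 32%.
Additional duty on 6862.42 from Vinoria: +27.8%. Applied ad valorem rate: 32% + 27.8% = 59.8%.
Duty = €262,845.28 × 59.8% = €157,181.48.
Total = €2,445.79 + €157,181.48 = €159,627.27.

€159,627.27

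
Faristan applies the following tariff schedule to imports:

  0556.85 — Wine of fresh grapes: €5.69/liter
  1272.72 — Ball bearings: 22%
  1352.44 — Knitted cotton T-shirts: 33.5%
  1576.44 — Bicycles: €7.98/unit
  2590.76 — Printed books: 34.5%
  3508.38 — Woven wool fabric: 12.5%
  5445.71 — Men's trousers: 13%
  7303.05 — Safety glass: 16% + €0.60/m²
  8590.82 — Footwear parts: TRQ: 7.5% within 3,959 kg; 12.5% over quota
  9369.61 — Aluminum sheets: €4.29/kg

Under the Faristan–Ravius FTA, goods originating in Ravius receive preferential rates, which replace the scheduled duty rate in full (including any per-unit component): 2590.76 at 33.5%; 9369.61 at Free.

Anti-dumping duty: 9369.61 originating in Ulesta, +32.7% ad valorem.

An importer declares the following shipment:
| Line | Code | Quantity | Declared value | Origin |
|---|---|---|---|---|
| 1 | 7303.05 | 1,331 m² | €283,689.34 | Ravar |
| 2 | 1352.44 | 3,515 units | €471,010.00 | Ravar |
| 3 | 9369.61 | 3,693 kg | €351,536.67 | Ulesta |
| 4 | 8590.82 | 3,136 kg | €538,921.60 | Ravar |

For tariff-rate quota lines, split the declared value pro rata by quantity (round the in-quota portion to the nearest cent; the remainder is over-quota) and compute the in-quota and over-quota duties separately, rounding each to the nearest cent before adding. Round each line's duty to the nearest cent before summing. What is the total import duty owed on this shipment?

€375,191.82

Line 1 (7303.05, Ravar, 1,331 m², €283,689.34):
Base rate for 7303.05 is 16% + €0.60/m².
Duty = €283,689.34 × 16% + 1,331 × €0.60 = €46,188.89.
Line 2 (1352.44, Ravar, 3,515 units, €471,010.00):
Base rate for 1352.44 is 33.5%.
Duty = €471,010.00 × 33.5% = €157,788.35.
Line 3 (9369.61, Ulesta, 3,693 kg, €351,536.67):
Base rate for 9369.61 is €4.29/kg.
9369.61 has an FTA preferential rate, but origin Ulesta is not Ravius; base rate stands.
Additional duty on 9369.61 from Ulesta: +32.7% ad valorem. Applied ad valorem rate = 32.7%.
Duty = €351,536.67 × 32.7% + 3,693 × €4.29 = €130,795.46.
Line 4 (8590.82, Ravar, 3,136 kg, €538,921.60):
Code 8590.82 is under a tariff-rate quota (threshold 3,959 kg). Quantity 3,136 kg is within the quota, so the in-quota rate 7.5% applies to the full value.
Duty = €538,921.60 × 7.5% = €40,419.12.
Total = €46,188.89 + €157,788.35 + €130,795.46 + €40,419.12 = €375,191.82.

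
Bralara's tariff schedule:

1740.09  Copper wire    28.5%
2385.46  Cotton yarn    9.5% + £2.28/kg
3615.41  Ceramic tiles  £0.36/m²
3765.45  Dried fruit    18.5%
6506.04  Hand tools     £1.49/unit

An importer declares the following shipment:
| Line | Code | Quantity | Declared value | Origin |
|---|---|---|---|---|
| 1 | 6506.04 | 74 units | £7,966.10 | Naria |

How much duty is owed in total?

£110.26

Line 1 (6506.04, Naria, 74 units, £7,966.10):
Base rate for 6506.04 is £1.49/unit.
Duty = 74 × £1.49 = £110.26.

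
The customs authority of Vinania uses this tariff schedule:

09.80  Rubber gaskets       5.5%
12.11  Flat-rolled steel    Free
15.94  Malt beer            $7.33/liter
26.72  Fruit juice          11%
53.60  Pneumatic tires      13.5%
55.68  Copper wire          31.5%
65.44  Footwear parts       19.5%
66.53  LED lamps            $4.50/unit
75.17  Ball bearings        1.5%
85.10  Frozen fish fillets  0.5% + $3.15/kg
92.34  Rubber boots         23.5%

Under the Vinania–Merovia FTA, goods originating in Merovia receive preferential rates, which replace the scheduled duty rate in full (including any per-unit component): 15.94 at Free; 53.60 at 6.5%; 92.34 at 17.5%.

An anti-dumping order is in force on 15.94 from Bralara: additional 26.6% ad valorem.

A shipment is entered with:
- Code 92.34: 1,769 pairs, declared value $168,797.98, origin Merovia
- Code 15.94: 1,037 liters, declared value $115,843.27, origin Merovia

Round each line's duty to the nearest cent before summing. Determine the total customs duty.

Line 1 (92.34, Merovia, 1,769 pairs, $168,797.98):
Base rate for 92.34 is 23.5%.
Origin Merovia qualifies under the Vinania–Merovia agreement and 92.34 is covered: preferential rate 17.5% applies instead.
Duty = $168,797.98 × 17.5% = $29,539.65.
Line 2 (15.94, Merovia, 1,037 liters, $115,843.27):
Base rate for 15.94 is $7.33/liter.
Origin Merovia qualifies under the Vinania–Merovia agreement and 15.94 is covered: preferential rate Free applies instead.
The additional-duty order on 15.94 targets Bralara, not Merovia; it does not apply.
Duty = $115,843.27 × 0% = $0.00.
Total = $29,539.65 + $0.00 = $29,539.65.

$29,539.65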